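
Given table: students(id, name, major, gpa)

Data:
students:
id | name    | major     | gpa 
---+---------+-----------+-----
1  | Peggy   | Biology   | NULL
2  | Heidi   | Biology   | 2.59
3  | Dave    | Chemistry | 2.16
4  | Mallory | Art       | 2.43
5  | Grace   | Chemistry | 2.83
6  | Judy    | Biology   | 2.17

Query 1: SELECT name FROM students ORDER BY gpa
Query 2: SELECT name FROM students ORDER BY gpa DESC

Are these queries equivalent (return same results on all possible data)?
No, not equivalent

Query 1 returns: [('Peggy',), ('Dave',), ('Judy',), ('Mallory',), ('Heidi',), ('Grace',)]
Query 2 returns: [('Grace',), ('Heidi',), ('Mallory',), ('Judy',), ('Dave',), ('Peggy',)]

Reason: ASC vs DESC gives opposite ordering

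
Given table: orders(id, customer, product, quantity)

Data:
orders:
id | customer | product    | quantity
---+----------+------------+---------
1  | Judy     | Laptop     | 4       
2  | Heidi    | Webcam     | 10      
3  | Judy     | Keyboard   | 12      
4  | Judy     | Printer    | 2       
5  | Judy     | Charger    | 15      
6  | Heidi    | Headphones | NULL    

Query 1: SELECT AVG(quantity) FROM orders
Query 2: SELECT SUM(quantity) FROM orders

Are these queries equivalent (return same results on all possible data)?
No, not equivalent

Query 1 returns: [(8.6,)]
Query 2 returns: [(43,)]

Reason: AVG vs SUM give different aggregate values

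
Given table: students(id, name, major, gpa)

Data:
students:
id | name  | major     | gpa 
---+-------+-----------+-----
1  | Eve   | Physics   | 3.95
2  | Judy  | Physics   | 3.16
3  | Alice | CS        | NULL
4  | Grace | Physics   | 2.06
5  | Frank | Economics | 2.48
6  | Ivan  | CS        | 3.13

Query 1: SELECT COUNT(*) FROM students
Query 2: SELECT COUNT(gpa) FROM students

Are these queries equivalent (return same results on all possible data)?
No, not equivalent

Query 1 returns: [(6,)]
Query 2 returns: [(5,)]

Reason: COUNT(*) includes NULLs, COUNT(column) excludes them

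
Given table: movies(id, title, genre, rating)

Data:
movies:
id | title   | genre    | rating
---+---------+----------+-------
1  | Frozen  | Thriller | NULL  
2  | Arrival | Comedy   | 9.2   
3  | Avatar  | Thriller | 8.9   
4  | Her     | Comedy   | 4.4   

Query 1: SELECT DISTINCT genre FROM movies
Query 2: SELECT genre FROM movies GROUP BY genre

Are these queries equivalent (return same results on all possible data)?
Yes, equivalent

Both queries return: [('Comedy',), ('Thriller',)]

Reason: Both get unique genres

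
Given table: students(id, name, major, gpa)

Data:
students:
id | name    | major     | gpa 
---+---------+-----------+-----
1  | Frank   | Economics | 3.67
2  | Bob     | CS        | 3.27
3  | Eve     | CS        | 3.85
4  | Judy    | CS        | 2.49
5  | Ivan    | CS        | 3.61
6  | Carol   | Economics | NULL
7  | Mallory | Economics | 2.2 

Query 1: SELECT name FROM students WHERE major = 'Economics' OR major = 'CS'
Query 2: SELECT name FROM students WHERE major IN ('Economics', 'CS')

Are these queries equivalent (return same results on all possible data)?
Yes, equivalent

Both queries return: [('Bob',), ('Carol',), ('Eve',), ('Frank',), ('Ivan',), ('Judy',), ('Mallory',)]

Reason: OR vs IN are equivalent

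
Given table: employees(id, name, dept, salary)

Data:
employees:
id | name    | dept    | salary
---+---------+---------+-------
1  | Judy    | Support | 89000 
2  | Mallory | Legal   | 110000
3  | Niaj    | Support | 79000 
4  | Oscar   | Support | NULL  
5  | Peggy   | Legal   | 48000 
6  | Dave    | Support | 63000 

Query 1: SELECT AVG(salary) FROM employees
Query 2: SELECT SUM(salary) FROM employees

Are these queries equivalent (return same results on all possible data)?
No, not equivalent

Query 1 returns: [(77800.0,)]
Query 2 returns: [(389000,)]

Reason: AVG vs SUM give different aggregate values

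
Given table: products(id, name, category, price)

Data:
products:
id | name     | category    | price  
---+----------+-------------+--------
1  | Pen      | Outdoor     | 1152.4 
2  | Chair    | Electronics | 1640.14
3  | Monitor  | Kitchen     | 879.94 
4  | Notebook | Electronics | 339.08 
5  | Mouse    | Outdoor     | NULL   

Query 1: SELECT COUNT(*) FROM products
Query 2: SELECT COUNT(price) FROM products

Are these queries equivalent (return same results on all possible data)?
No, not equivalent

Query 1 returns: [(5,)]
Query 2 returns: [(4,)]

Reason: COUNT(*) includes NULLs, COUNT(column) excludes them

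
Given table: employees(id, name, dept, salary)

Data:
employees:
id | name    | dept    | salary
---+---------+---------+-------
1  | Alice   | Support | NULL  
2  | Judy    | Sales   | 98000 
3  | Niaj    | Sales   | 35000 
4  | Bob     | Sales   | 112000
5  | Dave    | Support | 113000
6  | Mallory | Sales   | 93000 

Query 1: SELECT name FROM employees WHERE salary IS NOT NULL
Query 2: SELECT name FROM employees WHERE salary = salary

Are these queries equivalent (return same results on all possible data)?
Yes, equivalent

Both queries return: [('Bob',), ('Dave',), ('Judy',), ('Mallory',), ('Niaj',)]

Reason: IS NOT NULL vs self-equality (both exclude NULLs)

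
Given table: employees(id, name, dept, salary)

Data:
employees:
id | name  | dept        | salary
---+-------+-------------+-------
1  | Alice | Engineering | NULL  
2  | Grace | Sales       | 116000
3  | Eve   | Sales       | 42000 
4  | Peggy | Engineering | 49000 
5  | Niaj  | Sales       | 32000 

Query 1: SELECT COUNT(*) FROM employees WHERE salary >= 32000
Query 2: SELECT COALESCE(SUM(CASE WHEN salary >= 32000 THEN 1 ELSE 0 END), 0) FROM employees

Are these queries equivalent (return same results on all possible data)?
Yes, equivalent

Both queries return: [(4,)]

Reason: COUNT with WHERE vs conditional SUM (COALESCE handles empty-table NULL)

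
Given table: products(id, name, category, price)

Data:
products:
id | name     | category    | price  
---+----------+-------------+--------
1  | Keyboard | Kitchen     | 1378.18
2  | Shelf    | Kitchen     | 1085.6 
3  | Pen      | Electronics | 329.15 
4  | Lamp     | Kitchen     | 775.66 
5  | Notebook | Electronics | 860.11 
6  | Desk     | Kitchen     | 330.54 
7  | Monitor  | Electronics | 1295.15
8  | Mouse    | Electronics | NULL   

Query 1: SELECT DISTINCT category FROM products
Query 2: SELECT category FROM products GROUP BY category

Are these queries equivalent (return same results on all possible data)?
Yes, equivalent

Both queries return: [('Electronics',), ('Kitchen',)]

Reason: Both get unique categorys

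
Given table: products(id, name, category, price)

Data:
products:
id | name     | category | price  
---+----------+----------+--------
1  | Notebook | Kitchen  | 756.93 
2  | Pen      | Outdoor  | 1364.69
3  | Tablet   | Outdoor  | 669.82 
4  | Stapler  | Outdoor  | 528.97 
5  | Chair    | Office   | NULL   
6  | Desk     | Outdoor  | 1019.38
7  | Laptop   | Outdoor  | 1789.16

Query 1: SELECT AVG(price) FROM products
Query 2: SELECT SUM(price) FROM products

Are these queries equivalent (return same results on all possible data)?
No, not equivalent

Query 1 returns: [(1021.4916666666667,)]
Query 2 returns: [(6128.95,)]

Reason: AVG vs SUM give different aggregate values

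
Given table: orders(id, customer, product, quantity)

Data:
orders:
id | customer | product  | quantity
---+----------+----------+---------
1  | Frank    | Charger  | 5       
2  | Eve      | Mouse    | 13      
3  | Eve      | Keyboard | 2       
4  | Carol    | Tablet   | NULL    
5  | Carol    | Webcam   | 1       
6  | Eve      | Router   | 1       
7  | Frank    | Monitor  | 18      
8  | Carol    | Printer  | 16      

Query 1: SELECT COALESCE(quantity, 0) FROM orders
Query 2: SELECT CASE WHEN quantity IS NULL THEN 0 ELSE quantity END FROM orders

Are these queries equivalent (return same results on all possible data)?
Yes, equivalent

Both queries return: [(0,), (1,), (1,), (2,), (5,), (13,), (16,), (18,)]

Reason: COALESCE vs CASE for NULL handling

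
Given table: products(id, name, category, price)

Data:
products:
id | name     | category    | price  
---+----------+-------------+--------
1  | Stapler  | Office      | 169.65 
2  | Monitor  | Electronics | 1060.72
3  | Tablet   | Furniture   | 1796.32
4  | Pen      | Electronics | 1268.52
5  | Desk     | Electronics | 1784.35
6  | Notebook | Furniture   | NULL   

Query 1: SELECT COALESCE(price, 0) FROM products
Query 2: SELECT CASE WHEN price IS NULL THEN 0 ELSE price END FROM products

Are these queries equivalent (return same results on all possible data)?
Yes, equivalent

Both queries return: [(0,), (169.65,), (1060.72,), (1268.52,), (1784.35,), (1796.32,)]

Reason: COALESCE vs CASE for NULL handling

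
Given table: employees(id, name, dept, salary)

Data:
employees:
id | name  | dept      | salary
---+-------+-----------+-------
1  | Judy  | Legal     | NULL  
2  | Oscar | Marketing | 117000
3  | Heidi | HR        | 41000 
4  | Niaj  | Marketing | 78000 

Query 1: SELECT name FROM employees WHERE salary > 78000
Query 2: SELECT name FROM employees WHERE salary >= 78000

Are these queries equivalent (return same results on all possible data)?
No, not equivalent

Query 1 returns: [('Oscar',)]
Query 2 returns: [('Oscar',), ('Niaj',)]

Reason: > vs >= gives different results when salary = 78000 exists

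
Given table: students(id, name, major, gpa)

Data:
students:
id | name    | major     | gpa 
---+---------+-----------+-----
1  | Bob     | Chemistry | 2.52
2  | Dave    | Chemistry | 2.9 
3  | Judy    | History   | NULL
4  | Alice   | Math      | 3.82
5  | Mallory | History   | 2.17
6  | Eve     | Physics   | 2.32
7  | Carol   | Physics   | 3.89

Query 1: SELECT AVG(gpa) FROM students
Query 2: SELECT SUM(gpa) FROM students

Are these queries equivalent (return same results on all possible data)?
No, not equivalent

Query 1 returns: [(2.936666666666667,)]
Query 2 returns: [(17.62,)]

Reason: AVG vs SUM give different aggregate values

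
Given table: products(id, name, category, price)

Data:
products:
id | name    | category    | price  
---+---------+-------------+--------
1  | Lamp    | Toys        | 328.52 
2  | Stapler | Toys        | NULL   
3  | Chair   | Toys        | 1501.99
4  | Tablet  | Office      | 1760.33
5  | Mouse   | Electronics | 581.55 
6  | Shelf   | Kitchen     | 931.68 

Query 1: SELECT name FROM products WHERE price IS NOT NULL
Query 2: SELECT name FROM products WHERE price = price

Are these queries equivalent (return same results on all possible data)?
Yes, equivalent

Both queries return: [('Chair',), ('Lamp',), ('Mouse',), ('Shelf',), ('Tablet',)]

Reason: IS NOT NULL vs self-equality (both exclude NULLs)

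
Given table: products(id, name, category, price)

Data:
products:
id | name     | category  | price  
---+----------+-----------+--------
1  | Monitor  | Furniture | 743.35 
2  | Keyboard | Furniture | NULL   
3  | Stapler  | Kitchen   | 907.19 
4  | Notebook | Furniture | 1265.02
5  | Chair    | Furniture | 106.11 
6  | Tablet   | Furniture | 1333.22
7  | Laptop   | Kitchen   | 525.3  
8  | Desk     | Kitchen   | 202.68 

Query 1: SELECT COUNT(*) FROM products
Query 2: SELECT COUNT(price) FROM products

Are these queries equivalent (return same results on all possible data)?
No, not equivalent

Query 1 returns: [(8,)]
Query 2 returns: [(7,)]

Reason: COUNT(*) includes NULLs, COUNT(column) excludes them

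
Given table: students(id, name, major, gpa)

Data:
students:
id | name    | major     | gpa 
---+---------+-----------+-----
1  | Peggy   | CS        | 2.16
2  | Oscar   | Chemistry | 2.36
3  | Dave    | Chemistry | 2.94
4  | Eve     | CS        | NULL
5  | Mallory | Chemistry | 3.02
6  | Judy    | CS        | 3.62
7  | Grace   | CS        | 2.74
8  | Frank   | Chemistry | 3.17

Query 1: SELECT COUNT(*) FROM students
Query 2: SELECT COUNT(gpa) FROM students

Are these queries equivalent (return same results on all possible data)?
No, not equivalent

Query 1 returns: [(8,)]
Query 2 returns: [(7,)]

Reason: COUNT(*) includes NULLs, COUNT(column) excludes them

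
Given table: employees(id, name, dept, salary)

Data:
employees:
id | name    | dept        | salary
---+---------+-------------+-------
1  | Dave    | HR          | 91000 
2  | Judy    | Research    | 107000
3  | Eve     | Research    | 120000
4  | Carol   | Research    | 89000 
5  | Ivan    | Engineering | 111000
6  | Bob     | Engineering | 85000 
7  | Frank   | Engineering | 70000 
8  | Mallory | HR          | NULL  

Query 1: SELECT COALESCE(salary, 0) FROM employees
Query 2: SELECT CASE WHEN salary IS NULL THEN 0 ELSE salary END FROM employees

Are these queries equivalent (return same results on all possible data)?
Yes, equivalent

Both queries return: [(0,), (70000,), (85000,), (89000,), (91000,), (107000,), (111000,), (120000,)]

Reason: COALESCE vs CASE for NULL handling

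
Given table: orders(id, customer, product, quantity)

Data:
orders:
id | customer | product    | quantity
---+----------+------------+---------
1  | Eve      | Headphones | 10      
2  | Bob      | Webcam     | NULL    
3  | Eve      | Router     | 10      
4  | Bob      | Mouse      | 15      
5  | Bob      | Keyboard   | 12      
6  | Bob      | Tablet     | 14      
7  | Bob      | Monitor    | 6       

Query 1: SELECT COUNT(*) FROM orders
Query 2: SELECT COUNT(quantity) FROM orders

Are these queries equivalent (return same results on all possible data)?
No, not equivalent

Query 1 returns: [(7,)]
Query 2 returns: [(6,)]

Reason: COUNT(*) includes NULLs, COUNT(column) excludes them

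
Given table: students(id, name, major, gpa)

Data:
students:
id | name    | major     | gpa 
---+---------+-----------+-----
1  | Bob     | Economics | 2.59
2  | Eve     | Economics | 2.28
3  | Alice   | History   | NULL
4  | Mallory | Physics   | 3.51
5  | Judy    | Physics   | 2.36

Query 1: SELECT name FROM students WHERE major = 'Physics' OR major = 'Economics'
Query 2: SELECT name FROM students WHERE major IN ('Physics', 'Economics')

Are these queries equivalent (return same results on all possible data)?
Yes, equivalent

Both queries return: [('Bob',), ('Eve',), ('Judy',), ('Mallory',)]

Reason: OR vs IN are equivalent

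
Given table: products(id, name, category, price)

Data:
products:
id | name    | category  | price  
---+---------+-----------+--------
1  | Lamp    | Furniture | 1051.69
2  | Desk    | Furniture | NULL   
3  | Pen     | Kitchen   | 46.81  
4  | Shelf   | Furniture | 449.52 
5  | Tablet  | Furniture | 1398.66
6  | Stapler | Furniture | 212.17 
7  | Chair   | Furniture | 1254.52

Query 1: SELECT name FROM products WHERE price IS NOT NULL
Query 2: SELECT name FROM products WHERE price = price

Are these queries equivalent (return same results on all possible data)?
Yes, equivalent

Both queries return: [('Chair',), ('Lamp',), ('Pen',), ('Shelf',), ('Stapler',), ('Tablet',)]

Reason: IS NOT NULL vs self-equality (both exclude NULLs)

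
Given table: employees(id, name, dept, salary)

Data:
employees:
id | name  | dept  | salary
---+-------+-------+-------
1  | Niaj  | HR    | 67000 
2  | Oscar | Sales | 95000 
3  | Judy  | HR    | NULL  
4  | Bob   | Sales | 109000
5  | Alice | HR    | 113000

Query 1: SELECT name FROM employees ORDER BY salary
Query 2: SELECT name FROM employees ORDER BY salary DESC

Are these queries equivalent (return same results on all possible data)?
No, not equivalent

Query 1 returns: [('Judy',), ('Niaj',), ('Oscar',), ('Bob',), ('Alice',)]
Query 2 returns: [('Alice',), ('Bob',), ('Oscar',), ('Niaj',), ('Judy',)]

Reason: ASC vs DESC gives opposite ordering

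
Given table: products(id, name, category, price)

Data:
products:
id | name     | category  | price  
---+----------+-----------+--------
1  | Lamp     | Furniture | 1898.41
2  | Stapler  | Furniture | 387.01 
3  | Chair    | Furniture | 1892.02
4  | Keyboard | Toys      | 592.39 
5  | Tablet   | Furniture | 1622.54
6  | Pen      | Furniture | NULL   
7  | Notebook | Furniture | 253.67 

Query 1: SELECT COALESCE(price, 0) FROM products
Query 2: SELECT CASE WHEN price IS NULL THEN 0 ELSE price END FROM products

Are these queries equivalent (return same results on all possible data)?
Yes, equivalent

Both queries return: [(0,), (253.67,), (387.01,), (592.39,), (1622.54,), (1892.02,), (1898.41,)]

Reason: COALESCE vs CASE for NULL handling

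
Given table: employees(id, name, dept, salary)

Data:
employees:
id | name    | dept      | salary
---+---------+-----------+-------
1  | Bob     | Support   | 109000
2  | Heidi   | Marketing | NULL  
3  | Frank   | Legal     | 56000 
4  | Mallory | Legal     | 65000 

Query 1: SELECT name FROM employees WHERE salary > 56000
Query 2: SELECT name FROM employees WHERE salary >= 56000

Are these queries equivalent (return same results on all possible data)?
No, not equivalent

Query 1 returns: [('Bob',), ('Mallory',)]
Query 2 returns: [('Bob',), ('Frank',), ('Mallory',)]

Reason: > vs >= gives different results when salary = 56000 exists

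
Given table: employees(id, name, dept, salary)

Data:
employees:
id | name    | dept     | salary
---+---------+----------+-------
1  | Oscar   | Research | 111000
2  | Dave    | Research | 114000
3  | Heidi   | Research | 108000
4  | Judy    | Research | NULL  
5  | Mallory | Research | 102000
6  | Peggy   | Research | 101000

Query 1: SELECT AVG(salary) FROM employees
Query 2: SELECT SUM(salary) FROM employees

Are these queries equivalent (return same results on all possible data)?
No, not equivalent

Query 1 returns: [(107200.0,)]
Query 2 returns: [(536000,)]

Reason: AVG vs SUM give different aggregate values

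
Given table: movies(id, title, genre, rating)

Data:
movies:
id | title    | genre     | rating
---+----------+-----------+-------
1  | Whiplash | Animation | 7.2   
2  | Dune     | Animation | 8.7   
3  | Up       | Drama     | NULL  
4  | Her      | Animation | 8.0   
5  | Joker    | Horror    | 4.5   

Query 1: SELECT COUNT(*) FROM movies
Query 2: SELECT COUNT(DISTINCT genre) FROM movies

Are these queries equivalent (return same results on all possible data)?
No, not equivalent

Query 1 returns: [(5,)]
Query 2 returns: [(3,)]

Reason: COUNT(*) counts rows, COUNT(DISTINCT genre) counts unique genres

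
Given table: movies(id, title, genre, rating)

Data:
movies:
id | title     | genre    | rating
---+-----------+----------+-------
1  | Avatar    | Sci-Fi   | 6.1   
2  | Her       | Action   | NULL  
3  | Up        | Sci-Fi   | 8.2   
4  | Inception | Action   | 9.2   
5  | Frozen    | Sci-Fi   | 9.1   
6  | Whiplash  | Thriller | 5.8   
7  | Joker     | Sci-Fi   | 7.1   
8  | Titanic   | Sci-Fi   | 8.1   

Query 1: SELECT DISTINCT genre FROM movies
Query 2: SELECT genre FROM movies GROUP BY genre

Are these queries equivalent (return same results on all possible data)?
Yes, equivalent

Both queries return: [('Action',), ('Sci-Fi',), ('Thriller',)]

Reason: Both get unique genres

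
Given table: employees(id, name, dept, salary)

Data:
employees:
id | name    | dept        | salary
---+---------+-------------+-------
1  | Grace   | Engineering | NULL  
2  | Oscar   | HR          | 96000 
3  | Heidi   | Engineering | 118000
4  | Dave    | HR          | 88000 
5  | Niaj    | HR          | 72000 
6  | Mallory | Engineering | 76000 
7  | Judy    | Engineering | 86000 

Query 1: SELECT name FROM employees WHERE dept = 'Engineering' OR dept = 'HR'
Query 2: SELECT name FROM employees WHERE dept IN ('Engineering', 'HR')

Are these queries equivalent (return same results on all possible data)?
Yes, equivalent

Both queries return: [('Dave',), ('Grace',), ('Heidi',), ('Judy',), ('Mallory',), ('Niaj',), ('Oscar',)]

Reason: OR vs IN are equivalent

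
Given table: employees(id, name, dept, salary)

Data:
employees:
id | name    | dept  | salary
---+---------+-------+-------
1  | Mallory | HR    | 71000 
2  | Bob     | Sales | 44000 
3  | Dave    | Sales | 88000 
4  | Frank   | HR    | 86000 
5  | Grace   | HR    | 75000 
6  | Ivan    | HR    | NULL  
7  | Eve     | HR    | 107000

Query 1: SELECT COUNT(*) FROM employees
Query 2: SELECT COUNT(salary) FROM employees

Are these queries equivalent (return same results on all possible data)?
No, not equivalent

Query 1 returns: [(7,)]
Query 2 returns: [(6,)]

Reason: COUNT(*) includes NULLs, COUNT(column) excludes them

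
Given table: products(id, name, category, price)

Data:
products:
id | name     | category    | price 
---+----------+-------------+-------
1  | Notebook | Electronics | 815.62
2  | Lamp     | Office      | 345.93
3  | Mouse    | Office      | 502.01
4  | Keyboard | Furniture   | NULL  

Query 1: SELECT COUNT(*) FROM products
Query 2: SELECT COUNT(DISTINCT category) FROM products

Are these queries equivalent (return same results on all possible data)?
No, not equivalent

Query 1 returns: [(4,)]
Query 2 returns: [(3,)]

Reason: COUNT(*) counts rows, COUNT(DISTINCT category) counts unique categorys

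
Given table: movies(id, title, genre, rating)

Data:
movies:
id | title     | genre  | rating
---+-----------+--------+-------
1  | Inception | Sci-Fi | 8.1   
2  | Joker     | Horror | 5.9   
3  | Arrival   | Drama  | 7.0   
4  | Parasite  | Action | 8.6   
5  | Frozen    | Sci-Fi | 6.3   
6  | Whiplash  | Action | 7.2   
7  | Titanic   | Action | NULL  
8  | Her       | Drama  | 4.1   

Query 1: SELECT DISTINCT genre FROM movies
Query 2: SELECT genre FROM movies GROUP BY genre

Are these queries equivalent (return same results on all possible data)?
Yes, equivalent

Both queries return: [('Action',), ('Drama',), ('Horror',), ('Sci-Fi',)]

Reason: Both get unique genres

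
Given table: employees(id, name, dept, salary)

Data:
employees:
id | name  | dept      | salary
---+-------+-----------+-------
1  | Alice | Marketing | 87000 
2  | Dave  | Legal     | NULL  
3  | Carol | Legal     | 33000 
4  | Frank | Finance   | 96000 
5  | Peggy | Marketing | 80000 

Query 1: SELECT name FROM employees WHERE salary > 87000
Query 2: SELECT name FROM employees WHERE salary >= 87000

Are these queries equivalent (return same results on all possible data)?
No, not equivalent

Query 1 returns: [('Frank',)]
Query 2 returns: [('Alice',), ('Frank',)]

Reason: > vs >= gives different results when salary = 87000 exists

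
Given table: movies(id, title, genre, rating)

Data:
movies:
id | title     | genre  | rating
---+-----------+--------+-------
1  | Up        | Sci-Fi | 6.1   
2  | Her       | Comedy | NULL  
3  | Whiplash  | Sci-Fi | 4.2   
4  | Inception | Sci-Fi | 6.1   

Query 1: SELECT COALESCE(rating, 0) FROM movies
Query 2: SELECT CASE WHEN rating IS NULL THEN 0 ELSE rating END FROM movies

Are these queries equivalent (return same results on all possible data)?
Yes, equivalent

Both queries return: [(0,), (4.2,), (6.1,), (6.1,)]

Reason: COALESCE vs CASE for NULL handling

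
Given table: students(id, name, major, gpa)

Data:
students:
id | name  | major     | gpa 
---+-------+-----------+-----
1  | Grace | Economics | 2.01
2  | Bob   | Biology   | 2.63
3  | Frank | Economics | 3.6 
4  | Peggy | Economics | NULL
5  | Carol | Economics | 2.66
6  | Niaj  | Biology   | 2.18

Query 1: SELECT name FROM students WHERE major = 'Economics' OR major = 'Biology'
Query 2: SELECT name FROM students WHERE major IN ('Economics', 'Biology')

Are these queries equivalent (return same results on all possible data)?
Yes, equivalent

Both queries return: [('Bob',), ('Carol',), ('Frank',), ('Grace',), ('Niaj',), ('Peggy',)]

Reason: OR vs IN are equivalent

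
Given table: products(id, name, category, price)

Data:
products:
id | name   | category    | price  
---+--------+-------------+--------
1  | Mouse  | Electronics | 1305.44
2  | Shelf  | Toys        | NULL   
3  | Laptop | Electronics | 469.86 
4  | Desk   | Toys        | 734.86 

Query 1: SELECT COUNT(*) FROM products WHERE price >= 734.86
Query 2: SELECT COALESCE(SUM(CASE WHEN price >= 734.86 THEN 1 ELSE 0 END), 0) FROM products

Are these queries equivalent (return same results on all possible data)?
Yes, equivalent

Both queries return: [(2,)]

Reason: COUNT with WHERE vs conditional SUM (COALESCE handles empty-table NULL)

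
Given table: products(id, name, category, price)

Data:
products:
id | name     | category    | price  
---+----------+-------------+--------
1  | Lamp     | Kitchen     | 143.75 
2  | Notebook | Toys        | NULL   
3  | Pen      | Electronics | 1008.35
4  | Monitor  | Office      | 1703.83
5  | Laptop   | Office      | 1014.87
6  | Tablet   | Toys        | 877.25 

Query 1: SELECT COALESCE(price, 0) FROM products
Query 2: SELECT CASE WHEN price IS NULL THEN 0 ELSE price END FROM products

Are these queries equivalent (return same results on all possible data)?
Yes, equivalent

Both queries return: [(0,), (143.75,), (877.25,), (1008.35,), (1014.87,), (1703.83,)]

Reason: COALESCE vs CASE for NULL handling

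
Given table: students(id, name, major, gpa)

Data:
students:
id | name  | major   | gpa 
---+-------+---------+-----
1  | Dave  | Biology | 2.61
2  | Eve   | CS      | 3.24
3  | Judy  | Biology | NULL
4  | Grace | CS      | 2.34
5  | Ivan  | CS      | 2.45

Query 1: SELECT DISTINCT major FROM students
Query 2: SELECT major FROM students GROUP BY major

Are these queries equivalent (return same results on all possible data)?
Yes, equivalent

Both queries return: [('Biology',), ('CS',)]

Reason: Both get unique majors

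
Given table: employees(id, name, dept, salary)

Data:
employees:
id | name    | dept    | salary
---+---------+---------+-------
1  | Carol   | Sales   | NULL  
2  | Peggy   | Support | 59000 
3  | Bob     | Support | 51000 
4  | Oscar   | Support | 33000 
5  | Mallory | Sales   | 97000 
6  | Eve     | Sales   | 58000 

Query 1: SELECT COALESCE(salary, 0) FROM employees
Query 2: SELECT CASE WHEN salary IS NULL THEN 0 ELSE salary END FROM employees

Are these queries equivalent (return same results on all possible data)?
Yes, equivalent

Both queries return: [(0,), (33000,), (51000,), (58000,), (59000,), (97000,)]

Reason: COALESCE vs CASE for NULL handling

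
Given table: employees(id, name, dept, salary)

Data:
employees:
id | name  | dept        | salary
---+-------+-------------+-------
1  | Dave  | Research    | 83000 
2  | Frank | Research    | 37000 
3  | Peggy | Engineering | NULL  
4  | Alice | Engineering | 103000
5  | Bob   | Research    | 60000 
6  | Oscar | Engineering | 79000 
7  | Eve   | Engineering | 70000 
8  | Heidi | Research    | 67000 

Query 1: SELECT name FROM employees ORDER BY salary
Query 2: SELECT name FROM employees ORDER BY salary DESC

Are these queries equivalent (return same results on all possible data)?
No, not equivalent

Query 1 returns: [('Peggy',), ('Frank',), ('Bob',), ('Heidi',), ('Eve',), ('Oscar',), ('Dave',), ('Alice',)]
Query 2 returns: [('Alice',), ('Dave',), ('Oscar',), ('Eve',), ('Heidi',), ('Bob',), ('Frank',), ('Peggy',)]

Reason: ASC vs DESC gives opposite ordering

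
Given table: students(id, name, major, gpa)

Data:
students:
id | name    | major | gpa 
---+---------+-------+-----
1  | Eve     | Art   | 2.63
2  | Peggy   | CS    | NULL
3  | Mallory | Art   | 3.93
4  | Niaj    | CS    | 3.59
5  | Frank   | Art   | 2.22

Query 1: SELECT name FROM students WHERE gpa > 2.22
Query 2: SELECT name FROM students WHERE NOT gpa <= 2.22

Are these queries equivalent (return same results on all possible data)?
Yes, equivalent

Both queries return: [('Eve',), ('Mallory',), ('Niaj',)]

Reason: Both filter gpa > 2.22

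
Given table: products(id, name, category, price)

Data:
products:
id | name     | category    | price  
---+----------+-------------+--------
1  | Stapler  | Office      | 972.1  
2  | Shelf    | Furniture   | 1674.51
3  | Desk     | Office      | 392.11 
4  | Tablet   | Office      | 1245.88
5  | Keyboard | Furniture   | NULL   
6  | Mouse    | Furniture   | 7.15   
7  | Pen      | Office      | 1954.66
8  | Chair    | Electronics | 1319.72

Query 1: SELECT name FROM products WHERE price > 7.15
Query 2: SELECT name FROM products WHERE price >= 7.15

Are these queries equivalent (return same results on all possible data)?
No, not equivalent

Query 1 returns: [('Stapler',), ('Shelf',), ('Desk',), ('Tablet',), ('Pen',), ('Chair',)]
Query 2 returns: [('Stapler',), ('Shelf',), ('Desk',), ('Tablet',), ('Mouse',), ('Pen',), ('Chair',)]

Reason: > vs >= gives different results when price = 7.15 exists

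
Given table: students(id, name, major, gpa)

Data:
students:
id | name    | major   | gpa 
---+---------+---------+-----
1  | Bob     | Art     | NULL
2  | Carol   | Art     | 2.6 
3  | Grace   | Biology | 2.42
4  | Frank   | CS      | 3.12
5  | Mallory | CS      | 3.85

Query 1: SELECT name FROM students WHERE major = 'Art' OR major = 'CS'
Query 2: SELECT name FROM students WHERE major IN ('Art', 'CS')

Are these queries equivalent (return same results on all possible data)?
Yes, equivalent

Both queries return: [('Bob',), ('Carol',), ('Frank',), ('Mallory',)]

Reason: OR vs IN are equivalent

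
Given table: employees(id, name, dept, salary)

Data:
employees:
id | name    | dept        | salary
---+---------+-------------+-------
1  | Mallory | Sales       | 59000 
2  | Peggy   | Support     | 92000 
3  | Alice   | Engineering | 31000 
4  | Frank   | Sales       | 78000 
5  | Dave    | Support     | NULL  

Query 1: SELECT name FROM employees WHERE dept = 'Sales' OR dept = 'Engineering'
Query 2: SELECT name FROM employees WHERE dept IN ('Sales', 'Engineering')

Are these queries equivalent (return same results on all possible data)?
Yes, equivalent

Both queries return: [('Alice',), ('Frank',), ('Mallory',)]

Reason: OR vs IN are equivalent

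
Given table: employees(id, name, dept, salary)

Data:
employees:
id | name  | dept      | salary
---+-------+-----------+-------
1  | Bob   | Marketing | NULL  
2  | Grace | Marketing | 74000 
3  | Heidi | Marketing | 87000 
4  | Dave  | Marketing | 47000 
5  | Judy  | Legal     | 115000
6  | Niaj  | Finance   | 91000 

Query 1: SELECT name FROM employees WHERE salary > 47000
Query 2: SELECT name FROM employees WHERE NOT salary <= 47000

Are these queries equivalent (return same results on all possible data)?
Yes, equivalent

Both queries return: [('Grace',), ('Heidi',), ('Judy',), ('Niaj',)]

Reason: Both filter salary > 47000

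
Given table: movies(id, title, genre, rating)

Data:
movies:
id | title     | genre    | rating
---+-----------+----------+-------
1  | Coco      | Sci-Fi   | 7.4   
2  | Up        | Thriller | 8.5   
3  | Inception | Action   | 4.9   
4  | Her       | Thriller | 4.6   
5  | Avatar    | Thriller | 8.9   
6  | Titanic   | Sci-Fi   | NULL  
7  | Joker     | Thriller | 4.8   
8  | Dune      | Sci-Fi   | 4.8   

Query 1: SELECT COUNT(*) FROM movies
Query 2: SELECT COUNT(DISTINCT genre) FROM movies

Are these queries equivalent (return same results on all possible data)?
No, not equivalent

Query 1 returns: [(8,)]
Query 2 returns: [(3,)]

Reason: COUNT(*) counts rows, COUNT(DISTINCT genre) counts unique genres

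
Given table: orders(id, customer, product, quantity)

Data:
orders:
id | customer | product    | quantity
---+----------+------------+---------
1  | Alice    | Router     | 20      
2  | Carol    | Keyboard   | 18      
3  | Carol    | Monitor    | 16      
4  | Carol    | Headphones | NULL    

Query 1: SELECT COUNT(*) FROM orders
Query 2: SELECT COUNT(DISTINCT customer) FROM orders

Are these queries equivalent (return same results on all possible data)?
No, not equivalent

Query 1 returns: [(4,)]
Query 2 returns: [(2,)]

Reason: COUNT(*) counts rows, COUNT(DISTINCT customer) counts unique customers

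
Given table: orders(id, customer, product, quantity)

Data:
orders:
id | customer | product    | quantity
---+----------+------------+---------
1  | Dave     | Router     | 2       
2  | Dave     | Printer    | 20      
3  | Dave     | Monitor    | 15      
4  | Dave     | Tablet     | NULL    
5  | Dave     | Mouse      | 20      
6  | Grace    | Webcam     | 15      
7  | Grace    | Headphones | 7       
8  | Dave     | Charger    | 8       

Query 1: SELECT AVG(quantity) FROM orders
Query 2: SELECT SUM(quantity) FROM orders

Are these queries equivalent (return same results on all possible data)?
No, not equivalent

Query 1 returns: [(12.428571428571429,)]
Query 2 returns: [(87,)]

Reason: AVG vs SUM give different aggregate values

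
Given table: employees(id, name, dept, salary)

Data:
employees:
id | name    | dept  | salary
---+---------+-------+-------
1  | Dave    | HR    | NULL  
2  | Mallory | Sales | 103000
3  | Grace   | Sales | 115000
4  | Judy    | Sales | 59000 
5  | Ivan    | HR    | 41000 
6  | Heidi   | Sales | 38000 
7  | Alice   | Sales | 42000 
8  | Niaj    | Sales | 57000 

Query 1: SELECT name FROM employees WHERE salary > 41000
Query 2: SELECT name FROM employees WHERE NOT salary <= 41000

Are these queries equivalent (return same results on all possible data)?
Yes, equivalent

Both queries return: [('Alice',), ('Grace',), ('Judy',), ('Mallory',), ('Niaj',)]

Reason: Both filter salary > 41000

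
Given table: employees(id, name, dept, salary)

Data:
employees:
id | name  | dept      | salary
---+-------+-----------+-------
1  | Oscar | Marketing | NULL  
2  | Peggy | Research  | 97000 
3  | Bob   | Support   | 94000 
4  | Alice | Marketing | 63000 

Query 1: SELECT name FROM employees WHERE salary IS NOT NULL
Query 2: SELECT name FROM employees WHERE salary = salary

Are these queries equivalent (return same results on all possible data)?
Yes, equivalent

Both queries return: [('Alice',), ('Bob',), ('Peggy',)]

Reason: IS NOT NULL vs self-equality (both exclude NULLs)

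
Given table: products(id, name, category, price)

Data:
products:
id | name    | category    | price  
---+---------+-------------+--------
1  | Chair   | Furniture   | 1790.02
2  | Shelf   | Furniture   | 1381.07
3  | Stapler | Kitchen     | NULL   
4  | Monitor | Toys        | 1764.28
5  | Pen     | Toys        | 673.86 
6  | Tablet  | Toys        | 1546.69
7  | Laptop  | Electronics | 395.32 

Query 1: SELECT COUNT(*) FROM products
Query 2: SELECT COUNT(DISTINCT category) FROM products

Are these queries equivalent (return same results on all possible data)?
No, not equivalent

Query 1 returns: [(7,)]
Query 2 returns: [(4,)]

Reason: COUNT(*) counts rows, COUNT(DISTINCT category) counts unique categorys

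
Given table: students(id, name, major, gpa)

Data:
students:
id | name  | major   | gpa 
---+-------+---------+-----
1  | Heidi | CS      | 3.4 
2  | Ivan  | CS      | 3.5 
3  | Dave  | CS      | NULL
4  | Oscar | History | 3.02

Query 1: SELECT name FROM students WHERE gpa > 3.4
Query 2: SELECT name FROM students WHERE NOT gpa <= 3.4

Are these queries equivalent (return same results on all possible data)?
Yes, equivalent

Both queries return: [('Ivan',)]

Reason: Both filter gpa > 3.4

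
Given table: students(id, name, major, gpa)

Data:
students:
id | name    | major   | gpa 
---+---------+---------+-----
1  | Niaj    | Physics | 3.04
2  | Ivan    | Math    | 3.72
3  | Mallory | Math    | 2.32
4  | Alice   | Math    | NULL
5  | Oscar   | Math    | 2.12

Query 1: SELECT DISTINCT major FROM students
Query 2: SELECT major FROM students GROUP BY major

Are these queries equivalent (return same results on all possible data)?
Yes, equivalent

Both queries return: [('Math',), ('Physics',)]

Reason: Both get unique majors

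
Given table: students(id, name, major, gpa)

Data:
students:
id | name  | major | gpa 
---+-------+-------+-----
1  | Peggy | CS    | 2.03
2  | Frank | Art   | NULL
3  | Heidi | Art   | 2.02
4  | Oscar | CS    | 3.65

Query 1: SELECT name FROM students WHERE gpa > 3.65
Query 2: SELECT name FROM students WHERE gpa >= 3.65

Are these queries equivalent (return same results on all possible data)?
No, not equivalent

Query 1 returns: []
Query 2 returns: [('Oscar',)]

Reason: > vs >= gives different results when gpa = 3.65 exists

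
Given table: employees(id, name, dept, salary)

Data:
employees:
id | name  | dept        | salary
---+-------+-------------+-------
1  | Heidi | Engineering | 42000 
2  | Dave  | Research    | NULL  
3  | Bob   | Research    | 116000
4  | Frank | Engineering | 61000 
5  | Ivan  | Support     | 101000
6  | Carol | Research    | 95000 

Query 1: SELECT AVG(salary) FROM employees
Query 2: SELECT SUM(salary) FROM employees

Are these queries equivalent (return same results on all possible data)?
No, not equivalent

Query 1 returns: [(83000.0,)]
Query 2 returns: [(415000,)]

Reason: AVG vs SUM give different aggregate values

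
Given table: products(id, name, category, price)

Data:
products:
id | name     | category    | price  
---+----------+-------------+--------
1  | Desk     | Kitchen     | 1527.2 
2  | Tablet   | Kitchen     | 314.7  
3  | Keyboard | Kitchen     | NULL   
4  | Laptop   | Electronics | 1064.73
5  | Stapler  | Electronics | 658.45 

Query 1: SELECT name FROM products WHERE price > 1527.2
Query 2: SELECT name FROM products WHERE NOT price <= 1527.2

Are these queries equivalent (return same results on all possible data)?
Yes, equivalent

Both queries return: []

Reason: Both filter price > 1527.2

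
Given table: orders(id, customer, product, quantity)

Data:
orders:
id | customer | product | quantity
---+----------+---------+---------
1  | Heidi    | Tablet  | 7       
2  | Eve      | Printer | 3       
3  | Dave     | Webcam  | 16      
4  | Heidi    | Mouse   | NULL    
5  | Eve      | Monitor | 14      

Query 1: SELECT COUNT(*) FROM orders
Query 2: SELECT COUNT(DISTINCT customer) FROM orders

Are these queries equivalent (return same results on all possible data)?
No, not equivalent

Query 1 returns: [(5,)]
Query 2 returns: [(3,)]

Reason: COUNT(*) counts rows, COUNT(DISTINCT customer) counts unique customers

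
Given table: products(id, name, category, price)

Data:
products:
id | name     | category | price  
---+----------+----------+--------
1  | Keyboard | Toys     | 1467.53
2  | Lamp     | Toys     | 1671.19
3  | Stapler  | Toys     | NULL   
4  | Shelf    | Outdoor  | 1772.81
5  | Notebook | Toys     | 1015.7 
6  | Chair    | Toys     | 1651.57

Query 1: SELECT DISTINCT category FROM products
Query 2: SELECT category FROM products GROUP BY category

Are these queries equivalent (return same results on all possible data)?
Yes, equivalent

Both queries return: [('Outdoor',), ('Toys',)]

Reason: Both get unique categorys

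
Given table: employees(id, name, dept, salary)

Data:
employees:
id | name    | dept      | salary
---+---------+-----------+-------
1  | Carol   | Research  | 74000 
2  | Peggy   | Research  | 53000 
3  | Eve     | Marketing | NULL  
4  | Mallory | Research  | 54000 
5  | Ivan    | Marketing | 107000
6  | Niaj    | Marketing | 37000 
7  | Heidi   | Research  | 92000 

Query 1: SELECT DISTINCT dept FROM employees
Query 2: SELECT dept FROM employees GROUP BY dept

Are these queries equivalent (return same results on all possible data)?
Yes, equivalent

Both queries return: [('Marketing',), ('Research',)]

Reason: Both get unique depts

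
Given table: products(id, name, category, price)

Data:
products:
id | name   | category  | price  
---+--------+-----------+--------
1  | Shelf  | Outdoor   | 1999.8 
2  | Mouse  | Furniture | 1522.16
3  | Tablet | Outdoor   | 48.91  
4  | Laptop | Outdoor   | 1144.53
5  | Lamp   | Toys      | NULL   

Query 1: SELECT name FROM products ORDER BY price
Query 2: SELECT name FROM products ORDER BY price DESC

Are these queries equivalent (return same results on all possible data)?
No, not equivalent

Query 1 returns: [('Lamp',), ('Tablet',), ('Laptop',), ('Mouse',), ('Shelf',)]
Query 2 returns: [('Shelf',), ('Mouse',), ('Laptop',), ('Tablet',), ('Lamp',)]

Reason: ASC vs DESC gives opposite ordering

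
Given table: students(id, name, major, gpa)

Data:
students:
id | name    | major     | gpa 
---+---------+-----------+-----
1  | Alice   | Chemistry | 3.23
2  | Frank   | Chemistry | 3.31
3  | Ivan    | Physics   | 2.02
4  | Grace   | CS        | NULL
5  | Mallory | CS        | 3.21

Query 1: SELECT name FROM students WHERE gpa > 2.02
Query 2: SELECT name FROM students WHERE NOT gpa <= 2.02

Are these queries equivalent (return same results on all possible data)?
Yes, equivalent

Both queries return: [('Alice',), ('Frank',), ('Mallory',)]

Reason: Both filter gpa > 2.02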